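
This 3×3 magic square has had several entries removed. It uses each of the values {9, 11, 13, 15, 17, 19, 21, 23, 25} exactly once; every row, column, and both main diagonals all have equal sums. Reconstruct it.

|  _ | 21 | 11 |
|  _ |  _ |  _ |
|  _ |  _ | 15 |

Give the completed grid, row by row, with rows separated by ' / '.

The 9 entries sum to 153, so each line sums to 153/3 = 51.
Using row 1: 21 + 11 + ? → (1,1) = 51 − 32 = 19.
Column 3 needs 51; the known cells sum to 26, so (2,3) = 25.
Main diagonal: 19 + 15 + ? = 51, so (2,2) = 17.
Using anti-diagonal: 11 + 17 + ? → (3,1) = 51 − 28 = 23.
From row 2, 51 − (17 + 25) gives (2,1) = 9.
From row 3, 51 − (23 + 15) gives (3,2) = 13.

19 21 11 / 9 17 25 / 23 13 15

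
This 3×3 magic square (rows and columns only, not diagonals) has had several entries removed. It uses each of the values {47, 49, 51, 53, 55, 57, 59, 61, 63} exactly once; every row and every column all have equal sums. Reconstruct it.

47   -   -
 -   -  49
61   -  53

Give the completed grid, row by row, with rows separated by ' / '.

The 9 entries sum to 495, so each line sums to 495/3 = 165.
The remaining cell in row 3 is (3,2) = 165 − 114 = 51.
Column 1 must total 165; the given cells sum to 108, so (2,1) = 57.
The remaining cell in column 3 is (1,3) = 165 − 102 = 63.
Row 1 must total 165; the given cells sum to 110, so (1,2) = 55.
Using row 2: 57 + 49 + ? → (2,2) = 165 − 106 = 59.

47 55 63 / 57 59 49 / 61 51 53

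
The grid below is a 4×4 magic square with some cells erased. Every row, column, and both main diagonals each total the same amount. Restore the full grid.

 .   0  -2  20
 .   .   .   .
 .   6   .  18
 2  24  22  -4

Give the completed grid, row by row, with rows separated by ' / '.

26 0 -2 20 / 4 14 16 10 / 12 6 8 18 / 2 24 22 -4

Row 4 is already complete: 2 + 24 + 22 + -4 = 44, so that is the magic constant.
The remaining cell in row 1 is (1,1) = 44 − 18 = 26.
Column 2 must total 44; the given cells sum to 30, so (2,2) = 14.
Column 4 needs 44; the known cells sum to 34, so (2,4) = 10.
Main diagonal must total 44; the given cells sum to 36, so (3,3) = 8.
Using anti-diagonal: 20 + 6 + 2 + ? → (2,3) = 44 − 28 = 16.
From row 2, 44 − (14 + 16 + 10) gives (2,1) = 4.
Row 3 must total 44; the given cells sum to 32, so (3,1) = 12.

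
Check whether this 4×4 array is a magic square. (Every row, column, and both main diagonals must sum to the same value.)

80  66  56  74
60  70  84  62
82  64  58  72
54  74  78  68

No — column 2 sums to 274 but main diagonal sums to 276.

Row 1: 80 + 66 + 56 + 74 = 276.
Row 2: 60 + 70 + 84 + 62 = 276.
Row 3: 82 + 64 + 58 + 72 = 276.
Row 4: 54 + 74 + 78 + 68 = 274.
Column 1: 80 + 60 + 82 + 54 = 276.
Column 2: 66 + 70 + 64 + 74 = 274.
Column 3: 56 + 84 + 58 + 78 = 276.
Column 4: 74 + 62 + 72 + 68 = 276.
Main diagonal: 80 + 70 + 58 + 68 = 276.
Anti-diagonal: 74 + 84 + 64 + 54 = 276.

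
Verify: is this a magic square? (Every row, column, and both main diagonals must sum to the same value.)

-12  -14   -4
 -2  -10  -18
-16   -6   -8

Yes

Row 1: -12 + (-14) + (-4) = -30.
Row 2: -2 + (-10) + (-18) = -30.
Row 3: -16 + (-6) + (-8) = -30.
Column 1: -12 + (-2) + (-16) = -30.
Column 2: -14 + (-10) + (-6) = -30.
Column 3: -4 + (-18) + (-8) = -30.
Main diagonal: -12 + (-10) + (-8) = -30.
Anti-diagonal: -4 + (-10) + (-16) = -30.
All lines sum to -30.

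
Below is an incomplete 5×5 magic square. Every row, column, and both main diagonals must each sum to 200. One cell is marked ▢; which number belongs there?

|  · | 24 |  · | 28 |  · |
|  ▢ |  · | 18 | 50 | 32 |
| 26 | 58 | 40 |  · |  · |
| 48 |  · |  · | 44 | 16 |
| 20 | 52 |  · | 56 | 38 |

64

Using row 5: 20 + 52 + 56 + 38 + ? → (5,3) = 200 − 166 = 34.
Column 4 must total 200; the given cells sum to 178, so (3,4) = 22.
Row 3 needs 200; the known cells sum to 146, so (3,5) = 54.
Column 5: 32 + 54 + 16 + 38 + ? = 200, so (1,5) = 60.
Anti-diagonal: 60 + 50 + 40 + 20 + ? = 200, so (4,2) = 30.
The remaining cell in row 4 is (4,3) = 200 − 138 = 62.
Column 2 must total 200; the given cells sum to 164, so (2,2) = 36.
Column 3: 18 + 40 + 62 + 34 + ? = 200, so (1,3) = 46.
The remaining cell in main diagonal is (1,1) = 200 − 158 = 42.
From row 2, 200 − (36 + 18 + 50 + 32) gives (2,1) = 64.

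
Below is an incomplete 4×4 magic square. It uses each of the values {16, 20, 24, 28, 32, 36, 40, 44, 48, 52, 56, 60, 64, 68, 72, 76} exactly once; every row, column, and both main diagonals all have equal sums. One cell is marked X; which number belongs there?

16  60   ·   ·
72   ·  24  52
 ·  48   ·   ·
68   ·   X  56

The 16 entries sum to 736, so each line sums to 736/4 = 184.
Using row 2: 72 + 24 + 52 + ? → (2,2) = 184 − 148 = 36.
Column 1 must total 184; the given cells sum to 156, so (3,1) = 28.
From column 2, 184 − (60 + 36 + 48) gives (4,2) = 40.
From main diagonal, 184 − (16 + 36 + 56) gives (3,3) = 76.
From anti-diagonal, 184 − (24 + 48 + 68) gives (1,4) = 44.
Using row 1: 16 + 60 + 44 + ? → (1,3) = 184 − 120 = 64.
Row 3 needs 184; the known cells sum to 152, so (3,4) = 32.
The remaining cell in row 4 is (4,3) = 184 − 164 = 20.

20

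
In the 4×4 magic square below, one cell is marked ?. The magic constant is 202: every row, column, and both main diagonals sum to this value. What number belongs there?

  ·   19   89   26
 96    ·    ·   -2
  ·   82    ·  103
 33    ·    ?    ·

Row 1 needs 202; the known cells sum to 134, so (1,1) = 68.
Column 1 needs 202; the known cells sum to 197, so (3,1) = 5.
Column 4 needs 202; the known cells sum to 127, so (4,4) = 75.
Anti-diagonal: 26 + 82 + 33 + ? = 202, so (2,3) = 61.
Using row 2: 96 + 61 + (-2) + ? → (2,2) = 202 − 155 = 47.
Row 3: 5 + 82 + 103 + ? = 202, so (3,3) = 12.
The remaining cell in column 2 is (4,2) = 202 − 148 = 54.
Column 3: 89 + 61 + 12 + ? = 202, so (4,3) = 40.

40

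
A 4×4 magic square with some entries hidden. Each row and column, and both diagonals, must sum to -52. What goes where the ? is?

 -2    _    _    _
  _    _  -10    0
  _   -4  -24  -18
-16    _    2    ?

Using row 3: -4 + (-24) + (-18) + ? → (3,1) = -52 − (-46) = -6.
Column 1: -2 + (-6) + (-16) + ? = -52, so (2,1) = -28.
The remaining cell in column 3 is (1,3) = -52 − (-32) = -20.
Anti-diagonal: -10 + (-4) + (-16) + ? = -52, so (1,4) = -22.
Row 1 needs -52; the known cells sum to -44, so (1,2) = -8.
Using row 2: -28 + (-10) + 0 + ? → (2,2) = -52 − (-38) = -14.
The remaining cell in column 2 is (4,2) = -52 − (-26) = -26.
Using column 4: -22 + 0 + (-18) + ? → (4,4) = -52 − (-40) = -12.

-12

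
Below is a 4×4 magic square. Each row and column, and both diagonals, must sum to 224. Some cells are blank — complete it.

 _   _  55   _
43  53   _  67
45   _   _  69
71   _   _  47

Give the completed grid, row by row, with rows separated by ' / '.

Row 2 must total 224; the given cells sum to 163, so (2,3) = 61.
Column 1: 43 + 45 + 71 + ? = 224, so (1,1) = 65.
From column 4, 224 − (67 + 69 + 47) gives (1,4) = 41.
Main diagonal: 65 + 53 + 47 + ? = 224, so (3,3) = 59.
From anti-diagonal, 224 − (41 + 61 + 71) gives (3,2) = 51.
Using row 1: 65 + 55 + 41 + ? → (1,2) = 224 − 161 = 63.
Column 2 must total 224; the given cells sum to 167, so (4,2) = 57.
Column 3 must total 224; the given cells sum to 175, so (4,3) = 49.

65 63 55 41 / 43 53 61 67 / 45 51 59 69 / 71 57 49 47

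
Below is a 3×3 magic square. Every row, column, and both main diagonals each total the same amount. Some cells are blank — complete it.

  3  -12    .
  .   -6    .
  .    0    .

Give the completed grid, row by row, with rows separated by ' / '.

3 -12 -9 / -18 -6 6 / -3 0 -15

Column 2 is already complete: -12 + -6 + 0 = -18, so that is the magic constant.
Row 1: 3 + (-12) + ? = -18, so (1,3) = -9.
Main diagonal must total -18; the given cells sum to -3, so (3,3) = -15.
The remaining cell in anti-diagonal is (3,1) = -18 − (-15) = -3.
The remaining cell in column 1 is (2,1) = -18 − 0 = -18.
Column 3 must total -18; the given cells sum to -24, so (2,3) = 6.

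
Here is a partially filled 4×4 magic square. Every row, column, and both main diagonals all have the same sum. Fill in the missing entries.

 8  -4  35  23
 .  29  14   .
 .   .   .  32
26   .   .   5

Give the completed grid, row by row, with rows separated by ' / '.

8 -4 35 23 / 17 29 14 2 / 11 -1 20 32 / 26 38 -7 5

Row 1 is already complete: 8 + -4 + 35 + 23 = 62, so that is the magic constant.
From column 4, 62 − (23 + 32 + 5) gives (2,4) = 2.
Using main diagonal: 8 + 29 + 5 + ? → (3,3) = 62 − 42 = 20.
Anti-diagonal needs 62; the known cells sum to 63, so (3,2) = -1.
Row 2 must total 62; the given cells sum to 45, so (2,1) = 17.
Row 3 needs 62; the known cells sum to 51, so (3,1) = 11.
Column 2: -4 + 29 + (-1) + ? = 62, so (4,2) = 38.
Column 3 needs 62; the known cells sum to 69, so (4,3) = -7.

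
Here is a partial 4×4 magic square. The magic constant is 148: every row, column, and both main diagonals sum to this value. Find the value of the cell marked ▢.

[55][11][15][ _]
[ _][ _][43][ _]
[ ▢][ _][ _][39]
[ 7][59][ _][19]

Row 1: 55 + 11 + 15 + ? = 148, so (1,4) = 67.
The remaining cell in row 4 is (4,3) = 148 − 85 = 63.
Column 3 must total 148; the given cells sum to 121, so (3,3) = 27.
Using column 4: 67 + 39 + 19 + ? → (2,4) = 148 − 125 = 23.
Using main diagonal: 55 + 27 + 19 + ? → (2,2) = 148 − 101 = 47.
Anti-diagonal: 67 + 43 + 7 + ? = 148, so (3,2) = 31.
Row 2: 47 + 43 + 23 + ? = 148, so (2,1) = 35.
Row 3 must total 148; the given cells sum to 97, so (3,1) = 51.

51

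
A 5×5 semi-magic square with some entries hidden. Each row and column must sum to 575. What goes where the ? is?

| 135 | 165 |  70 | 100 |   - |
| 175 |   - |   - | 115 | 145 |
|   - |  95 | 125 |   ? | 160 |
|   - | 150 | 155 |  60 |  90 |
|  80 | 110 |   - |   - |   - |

The remaining cell in row 1 is (1,5) = 575 − 470 = 105.
Using row 4: 150 + 155 + 60 + 90 + ? → (4,1) = 575 − 455 = 120.
Column 1 needs 575; the known cells sum to 510, so (3,1) = 65.
Column 2 must total 575; the given cells sum to 520, so (2,2) = 55.
From column 5, 575 − (105 + 145 + 160 + 90) gives (5,5) = 75.
The remaining cell in row 2 is (2,3) = 575 − 490 = 85.
The remaining cell in row 3 is (3,4) = 575 − 445 = 130.

130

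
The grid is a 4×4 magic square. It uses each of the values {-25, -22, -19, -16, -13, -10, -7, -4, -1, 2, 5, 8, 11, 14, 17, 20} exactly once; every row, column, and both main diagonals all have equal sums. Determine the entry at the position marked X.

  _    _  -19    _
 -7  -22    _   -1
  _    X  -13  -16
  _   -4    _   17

5

The 16 entries sum to -40, so each line sums to -40/4 = -10.
Using row 2: -7 + (-22) + (-1) + ? → (2,3) = -10 − (-30) = 20.
Using column 3: -19 + 20 + (-13) + ? → (4,3) = -10 − (-12) = 2.
Column 4: -1 + (-16) + 17 + ? = -10, so (1,4) = -10.
From main diagonal, -10 − (-22 + (-13) + 17) gives (1,1) = 8.
Using row 1: 8 + (-19) + (-10) + ? → (1,2) = -10 − (-21) = 11.
Using row 4: -4 + 2 + 17 + ? → (4,1) = -10 − 15 = -25.
From column 1, -10 − (8 + (-7) + (-25)) gives (3,1) = 14.
From column 2, -10 − (11 + (-22) + (-4)) gives (3,2) = 5.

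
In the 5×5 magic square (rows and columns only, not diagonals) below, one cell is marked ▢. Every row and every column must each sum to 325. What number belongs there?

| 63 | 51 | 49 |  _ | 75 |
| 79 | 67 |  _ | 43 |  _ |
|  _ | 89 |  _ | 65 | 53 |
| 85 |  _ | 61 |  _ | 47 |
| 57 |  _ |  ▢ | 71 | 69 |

Row 1 needs 325; the known cells sum to 238, so (1,4) = 87.
Using column 1: 63 + 79 + 85 + 57 + ? → (3,1) = 325 − 284 = 41.
Column 4: 87 + 43 + 65 + 71 + ? = 325, so (4,4) = 59.
From column 5, 325 − (75 + 53 + 47 + 69) gives (2,5) = 81.
From row 2, 325 − (79 + 67 + 43 + 81) gives (2,3) = 55.
Using row 3: 41 + 89 + 65 + 53 + ? → (3,3) = 325 − 248 = 77.
Row 4: 85 + 61 + 59 + 47 + ? = 325, so (4,2) = 73.
Column 2 must total 325; the given cells sum to 280, so (5,2) = 45.
Column 3 must total 325; the given cells sum to 242, so (5,3) = 83.

83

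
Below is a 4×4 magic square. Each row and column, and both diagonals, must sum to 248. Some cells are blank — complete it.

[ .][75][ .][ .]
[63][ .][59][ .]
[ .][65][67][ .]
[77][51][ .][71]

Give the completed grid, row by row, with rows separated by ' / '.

53 75 73 47 / 63 57 59 69 / 55 65 67 61 / 77 51 49 71

Row 4 needs 248; the known cells sum to 199, so (4,3) = 49.
Column 2 must total 248; the given cells sum to 191, so (2,2) = 57.
Column 3 must total 248; the given cells sum to 175, so (1,3) = 73.
Main diagonal needs 248; the known cells sum to 195, so (1,1) = 53.
Using anti-diagonal: 59 + 65 + 77 + ? → (1,4) = 248 − 201 = 47.
Row 2 must total 248; the given cells sum to 179, so (2,4) = 69.
Column 1: 53 + 63 + 77 + ? = 248, so (3,1) = 55.
The remaining cell in column 4 is (3,4) = 248 − 187 = 61.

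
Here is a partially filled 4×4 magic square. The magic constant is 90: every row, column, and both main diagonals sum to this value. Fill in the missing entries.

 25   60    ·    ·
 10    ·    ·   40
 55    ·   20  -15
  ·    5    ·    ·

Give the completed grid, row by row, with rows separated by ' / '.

Row 3: 55 + 20 + (-15) + ? = 90, so (3,2) = 30.
Using column 1: 25 + 10 + 55 + ? → (4,1) = 90 − 90 = 0.
Column 2 needs 90; the known cells sum to 95, so (2,2) = -5.
From main diagonal, 90 − (25 + (-5) + 20) gives (4,4) = 50.
Row 2: 10 + (-5) + 40 + ? = 90, so (2,3) = 45.
Row 4 must total 90; the given cells sum to 55, so (4,3) = 35.
Column 3: 45 + 20 + 35 + ? = 90, so (1,3) = -10.
Using column 4: 40 + (-15) + 50 + ? → (1,4) = 90 − 75 = 15.

25 60 -10 15 / 10 -5 45 40 / 55 30 20 -15 / 0 5 35 50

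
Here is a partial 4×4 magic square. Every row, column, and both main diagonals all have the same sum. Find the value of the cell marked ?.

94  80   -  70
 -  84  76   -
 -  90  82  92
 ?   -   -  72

96

Main diagonal is complete and sums to 332; that is the magic constant.
Row 1: 94 + 80 + 70 + ? = 332, so (1,3) = 88.
Using row 3: 90 + 82 + 92 + ? → (3,1) = 332 − 264 = 68.
The remaining cell in column 2 is (4,2) = 332 − 254 = 78.
Column 3: 88 + 76 + 82 + ? = 332, so (4,3) = 86.
The remaining cell in column 4 is (2,4) = 332 − 234 = 98.
Anti-diagonal: 70 + 76 + 90 + ? = 332, so (4,1) = 96.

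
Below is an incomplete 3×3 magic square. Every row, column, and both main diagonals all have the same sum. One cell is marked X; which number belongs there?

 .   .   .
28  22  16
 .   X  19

34

Row 2 is complete and sums to 66; that is the magic constant.
The remaining cell in column 3 is (1,3) = 66 − 35 = 31.
Main diagonal: 22 + 19 + ? = 66, so (1,1) = 25.
The remaining cell in anti-diagonal is (3,1) = 66 − 53 = 13.
Using row 1: 25 + 31 + ? → (1,2) = 66 − 56 = 10.
From row 3, 66 − (13 + 19) gives (3,2) = 34.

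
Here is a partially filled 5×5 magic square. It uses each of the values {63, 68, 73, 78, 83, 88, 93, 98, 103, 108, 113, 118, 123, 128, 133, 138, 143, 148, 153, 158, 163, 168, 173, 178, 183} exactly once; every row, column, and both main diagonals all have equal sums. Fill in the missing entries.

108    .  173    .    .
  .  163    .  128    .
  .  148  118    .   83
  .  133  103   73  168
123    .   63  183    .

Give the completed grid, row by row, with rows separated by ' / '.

108 78 173 143 113 / 68 163 158 128 98 / 178 148 118 88 83 / 138 133 103 73 168 / 123 93 63 183 153

The 25 entries sum to 3075, so each line sums to 3075/5 = 615.
Row 4 needs 615; the known cells sum to 477, so (4,1) = 138.
From column 3, 615 − (173 + 118 + 103 + 63) gives (2,3) = 158.
Main diagonal needs 615; the known cells sum to 462, so (5,5) = 153.
Anti-diagonal needs 615; the known cells sum to 502, so (1,5) = 113.
Row 5 needs 615; the known cells sum to 522, so (5,2) = 93.
Column 2 must total 615; the given cells sum to 537, so (1,2) = 78.
From column 5, 615 − (113 + 83 + 168 + 153) gives (2,5) = 98.
From row 1, 615 − (108 + 78 + 173 + 113) gives (1,4) = 143.
Row 2 needs 615; the known cells sum to 547, so (2,1) = 68.
Column 1 needs 615; the known cells sum to 437, so (3,1) = 178.
The remaining cell in column 4 is (3,4) = 615 − 527 = 88.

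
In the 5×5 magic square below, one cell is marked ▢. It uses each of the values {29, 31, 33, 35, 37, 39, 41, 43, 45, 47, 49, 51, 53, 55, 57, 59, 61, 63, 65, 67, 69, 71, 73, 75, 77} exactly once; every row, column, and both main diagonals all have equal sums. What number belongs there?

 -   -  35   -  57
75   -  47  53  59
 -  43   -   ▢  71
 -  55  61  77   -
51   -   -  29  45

65

The 25 entries sum to 1325, so each line sums to 1325/5 = 265.
Row 2 must total 265; the given cells sum to 234, so (2,2) = 31.
Column 5 needs 265; the known cells sum to 232, so (4,5) = 33.
Using anti-diagonal: 57 + 53 + 55 + 51 + ? → (3,3) = 265 − 216 = 49.
From row 4, 265 − (55 + 61 + 77 + 33) gives (4,1) = 39.
Column 3: 35 + 47 + 49 + 61 + ? = 265, so (5,3) = 73.
From main diagonal, 265 − (31 + 49 + 77 + 45) gives (1,1) = 63.
Using row 5: 51 + 73 + 29 + 45 + ? → (5,2) = 265 − 198 = 67.
Column 1 needs 265; the known cells sum to 228, so (3,1) = 37.
Column 2: 31 + 43 + 55 + 67 + ? = 265, so (1,2) = 69.
The remaining cell in row 1 is (1,4) = 265 − 224 = 41.
Row 3 needs 265; the known cells sum to 200, so (3,4) = 65.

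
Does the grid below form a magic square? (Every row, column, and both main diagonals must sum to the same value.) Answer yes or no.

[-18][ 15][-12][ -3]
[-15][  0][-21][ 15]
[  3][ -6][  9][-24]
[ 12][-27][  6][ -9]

No — row 2 sums to -21 but column 3 sums to -18.

Row 1: -18 + 15 + (-12) + (-3) = -18.
Row 2: -15 + 0 + (-21) + 15 = -21.
Row 3: 3 + (-6) + 9 + (-24) = -18.
Row 4: 12 + (-27) + 6 + (-9) = -18.
Column 1: -18 + (-15) + 3 + 12 = -18.
Column 2: 15 + 0 + (-6) + (-27) = -18.
Column 3: -12 + (-21) + 9 + 6 = -18.
Column 4: -3 + 15 + (-24) + (-9) = -21.
Main diagonal: -18 + 0 + 9 + (-9) = -18.
Anti-diagonal: -3 + (-21) + (-6) + 12 = -18.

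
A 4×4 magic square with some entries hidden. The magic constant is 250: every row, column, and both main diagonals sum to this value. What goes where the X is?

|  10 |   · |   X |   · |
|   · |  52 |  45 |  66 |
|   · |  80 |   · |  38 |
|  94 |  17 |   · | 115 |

108

Row 2: 52 + 45 + 66 + ? = 250, so (2,1) = 87.
Row 4 needs 250; the known cells sum to 226, so (4,3) = 24.
From column 1, 250 − (10 + 87 + 94) gives (3,1) = 59.
Using column 2: 52 + 80 + 17 + ? → (1,2) = 250 − 149 = 101.
Column 4 must total 250; the given cells sum to 219, so (1,4) = 31.
Main diagonal: 10 + 52 + 115 + ? = 250, so (3,3) = 73.
Row 1 must total 250; the given cells sum to 142, so (1,3) = 108.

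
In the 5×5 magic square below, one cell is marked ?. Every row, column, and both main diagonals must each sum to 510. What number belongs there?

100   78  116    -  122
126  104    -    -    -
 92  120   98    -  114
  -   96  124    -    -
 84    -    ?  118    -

Using row 1: 100 + 78 + 116 + 122 + ? → (1,4) = 510 − 416 = 94.
From row 3, 510 − (92 + 120 + 98 + 114) gives (3,4) = 86.
From column 1, 510 − (100 + 126 + 92 + 84) gives (4,1) = 108.
Using column 2: 78 + 104 + 120 + 96 + ? → (5,2) = 510 − 398 = 112.
Using anti-diagonal: 122 + 98 + 96 + 84 + ? → (2,4) = 510 − 400 = 110.
Using column 4: 94 + 110 + 86 + 118 + ? → (4,4) = 510 − 408 = 102.
Main diagonal must total 510; the given cells sum to 404, so (5,5) = 106.
Row 4 needs 510; the known cells sum to 430, so (4,5) = 80.
Row 5 needs 510; the known cells sum to 420, so (5,3) = 90.

90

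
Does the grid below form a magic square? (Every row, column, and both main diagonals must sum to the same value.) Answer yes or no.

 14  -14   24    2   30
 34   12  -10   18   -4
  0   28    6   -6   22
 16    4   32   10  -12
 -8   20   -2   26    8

No — row 5 sums to 44 but column 3 sums to 50.

Row 1: 14 + (-14) + 24 + 2 + 30 = 56.
Row 2: 34 + 12 + (-10) + 18 + (-4) = 50.
Row 3: 0 + 28 + 6 + (-6) + 22 = 50.
Row 4: 16 + 4 + 32 + 10 + (-12) = 50.
Row 5: -8 + 20 + (-2) + 26 + 8 = 44.
Column 1: 14 + 34 + 0 + 16 + (-8) = 56.
Column 2: -14 + 12 + 28 + 4 + 20 = 50.
Column 3: 24 + (-10) + 6 + 32 + (-2) = 50.
Column 4: 2 + 18 + (-6) + 10 + 26 = 50.
Column 5: 30 + (-4) + 22 + (-12) + 8 = 44.
Main diagonal: 14 + 12 + 6 + 10 + 8 = 50.
Anti-diagonal: 30 + 18 + 6 + 4 + (-8) = 50.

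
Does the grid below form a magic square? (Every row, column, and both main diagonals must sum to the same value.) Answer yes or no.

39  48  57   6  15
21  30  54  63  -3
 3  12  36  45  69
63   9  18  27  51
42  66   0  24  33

No — column 4 sums to 165 but row 4 sums to 168.

Row 1: 39 + 48 + 57 + 6 + 15 = 165.
Row 2: 21 + 30 + 54 + 63 + (-3) = 165.
Row 3: 3 + 12 + 36 + 45 + 69 = 165.
Row 4: 63 + 9 + 18 + 27 + 51 = 168.
Row 5: 42 + 66 + 0 + 24 + 33 = 165.
Column 1: 39 + 21 + 3 + 63 + 42 = 168.
Column 2: 48 + 30 + 12 + 9 + 66 = 165.
Column 3: 57 + 54 + 36 + 18 + 0 = 165.
Column 4: 6 + 63 + 45 + 27 + 24 = 165.
Column 5: 15 + (-3) + 69 + 51 + 33 = 165.
Main diagonal: 39 + 30 + 36 + 27 + 33 = 165.
Anti-diagonal: 15 + 63 + 36 + 9 + 42 = 165.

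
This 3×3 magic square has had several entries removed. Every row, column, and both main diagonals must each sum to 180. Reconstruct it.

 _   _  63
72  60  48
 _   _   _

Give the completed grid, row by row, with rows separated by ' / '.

51 66 63 / 72 60 48 / 57 54 69

Column 3: 63 + 48 + ? = 180, so (3,3) = 69.
Main diagonal needs 180; the known cells sum to 129, so (1,1) = 51.
Anti-diagonal must total 180; the given cells sum to 123, so (3,1) = 57.
Using row 1: 51 + 63 + ? → (1,2) = 180 − 114 = 66.
From row 3, 180 − (57 + 69) gives (3,2) = 54.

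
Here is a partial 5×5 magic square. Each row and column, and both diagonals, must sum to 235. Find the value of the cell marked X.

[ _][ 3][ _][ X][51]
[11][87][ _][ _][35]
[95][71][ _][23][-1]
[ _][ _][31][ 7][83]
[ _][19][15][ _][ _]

75

Using row 3: 95 + 71 + 23 + (-1) + ? → (3,3) = 235 − 188 = 47.
The remaining cell in column 2 is (4,2) = 235 − 180 = 55.
Column 5 must total 235; the given cells sum to 168, so (5,5) = 67.
Main diagonal needs 235; the known cells sum to 208, so (1,1) = 27.
Row 4 needs 235; the known cells sum to 176, so (4,1) = 59.
Column 1 needs 235; the known cells sum to 192, so (5,1) = 43.
The remaining cell in anti-diagonal is (2,4) = 235 − 196 = 39.
Row 2 needs 235; the known cells sum to 172, so (2,3) = 63.
The remaining cell in row 5 is (5,4) = 235 − 144 = 91.
The remaining cell in column 3 is (1,3) = 235 − 156 = 79.
Column 4: 39 + 23 + 7 + 91 + ? = 235, so (1,4) = 75.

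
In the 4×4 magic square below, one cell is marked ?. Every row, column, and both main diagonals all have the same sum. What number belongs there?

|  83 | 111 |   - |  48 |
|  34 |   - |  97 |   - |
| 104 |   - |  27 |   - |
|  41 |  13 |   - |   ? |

Column 1 is complete and sums to 262; that is the magic constant.
From row 1, 262 − (83 + 111 + 48) gives (1,3) = 20.
Column 3 must total 262; the given cells sum to 144, so (4,3) = 118.
Anti-diagonal: 48 + 97 + 41 + ? = 262, so (3,2) = 76.
From row 3, 262 − (104 + 76 + 27) gives (3,4) = 55.
From row 4, 262 − (41 + 13 + 118) gives (4,4) = 90.

90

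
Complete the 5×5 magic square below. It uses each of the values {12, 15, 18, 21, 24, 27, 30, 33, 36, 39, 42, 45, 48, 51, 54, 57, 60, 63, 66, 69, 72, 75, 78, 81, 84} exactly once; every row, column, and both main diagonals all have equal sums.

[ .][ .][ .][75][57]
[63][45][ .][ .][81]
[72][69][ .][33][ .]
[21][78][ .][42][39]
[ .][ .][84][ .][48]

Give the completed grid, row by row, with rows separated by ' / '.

54 36 18 75 57 / 63 45 27 24 81 / 72 69 51 33 15 / 21 78 60 42 39 / 30 12 84 66 48

The 25 entries sum to 1200, so each line sums to 1200/5 = 240.
Row 4 needs 240; the known cells sum to 180, so (4,3) = 60.
Using column 5: 57 + 81 + 39 + 48 + ? → (3,5) = 240 − 225 = 15.
Row 3 needs 240; the known cells sum to 189, so (3,3) = 51.
The remaining cell in main diagonal is (1,1) = 240 − 186 = 54.
The remaining cell in column 1 is (5,1) = 240 − 210 = 30.
Anti-diagonal: 57 + 51 + 78 + 30 + ? = 240, so (2,4) = 24.
From row 2, 240 − (63 + 45 + 24 + 81) gives (2,3) = 27.
From column 3, 240 − (27 + 51 + 60 + 84) gives (1,3) = 18.
Column 4 must total 240; the given cells sum to 174, so (5,4) = 66.
Row 1 needs 240; the known cells sum to 204, so (1,2) = 36.
Row 5 must total 240; the given cells sum to 228, so (5,2) = 12.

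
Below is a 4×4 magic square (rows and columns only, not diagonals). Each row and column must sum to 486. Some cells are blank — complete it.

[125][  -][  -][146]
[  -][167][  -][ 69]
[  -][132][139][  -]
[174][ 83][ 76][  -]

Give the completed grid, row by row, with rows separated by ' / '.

125 104 111 146 / 90 167 160 69 / 97 132 139 118 / 174 83 76 153

The remaining cell in row 4 is (4,4) = 486 − 333 = 153.
Using column 2: 167 + 132 + 83 + ? → (1,2) = 486 − 382 = 104.
Column 4 must total 486; the given cells sum to 368, so (3,4) = 118.
The remaining cell in row 1 is (1,3) = 486 − 375 = 111.
The remaining cell in row 3 is (3,1) = 486 − 389 = 97.
Column 1 needs 486; the known cells sum to 396, so (2,1) = 90.
Column 3 must total 486; the given cells sum to 326, so (2,3) = 160.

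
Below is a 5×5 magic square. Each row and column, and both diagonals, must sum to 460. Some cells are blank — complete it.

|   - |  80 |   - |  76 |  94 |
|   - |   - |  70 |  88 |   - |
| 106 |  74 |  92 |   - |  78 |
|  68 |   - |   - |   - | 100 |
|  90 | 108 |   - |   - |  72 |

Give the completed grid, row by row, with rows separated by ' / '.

Row 3 must total 460; the given cells sum to 350, so (3,4) = 110.
The remaining cell in column 5 is (2,5) = 460 − 344 = 116.
From anti-diagonal, 460 − (94 + 88 + 92 + 90) gives (4,2) = 96.
Using column 2: 80 + 74 + 96 + 108 + ? → (2,2) = 460 − 358 = 102.
From row 2, 460 − (102 + 70 + 88 + 116) gives (2,1) = 84.
The remaining cell in column 1 is (1,1) = 460 − 348 = 112.
Main diagonal needs 460; the known cells sum to 378, so (4,4) = 82.
Using row 1: 112 + 80 + 76 + 94 + ? → (1,3) = 460 − 362 = 98.
The remaining cell in row 4 is (4,3) = 460 − 346 = 114.
Column 3 needs 460; the known cells sum to 374, so (5,3) = 86.
Column 4: 76 + 88 + 110 + 82 + ? = 460, so (5,4) = 104.

112 80 98 76 94 / 84 102 70 88 116 / 106 74 92 110 78 / 68 96 114 82 100 / 90 108 86 104 72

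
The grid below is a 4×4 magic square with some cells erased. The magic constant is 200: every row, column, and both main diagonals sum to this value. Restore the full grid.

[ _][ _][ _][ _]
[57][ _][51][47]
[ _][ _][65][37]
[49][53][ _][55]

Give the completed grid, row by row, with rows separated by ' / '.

From row 2, 200 − (57 + 51 + 47) gives (2,2) = 45.
Row 4 must total 200; the given cells sum to 157, so (4,3) = 43.
From column 3, 200 − (51 + 65 + 43) gives (1,3) = 41.
Column 4: 47 + 37 + 55 + ? = 200, so (1,4) = 61.
Main diagonal must total 200; the given cells sum to 165, so (1,1) = 35.
From anti-diagonal, 200 − (61 + 51 + 49) gives (3,2) = 39.
From row 1, 200 − (35 + 41 + 61) gives (1,2) = 63.
From row 3, 200 − (39 + 65 + 37) gives (3,1) = 59.

35 63 41 61 / 57 45 51 47 / 59 39 65 37 / 49 53 43 55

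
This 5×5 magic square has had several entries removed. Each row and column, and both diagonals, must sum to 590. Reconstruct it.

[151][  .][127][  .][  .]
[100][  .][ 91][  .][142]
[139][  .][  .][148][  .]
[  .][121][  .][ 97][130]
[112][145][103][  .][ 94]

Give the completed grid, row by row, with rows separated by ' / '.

From row 5, 590 − (112 + 145 + 103 + 94) gives (5,4) = 136.
From column 1, 590 − (151 + 100 + 139 + 112) gives (4,1) = 88.
The remaining cell in row 4 is (4,3) = 590 − 436 = 154.
Column 3 needs 590; the known cells sum to 475, so (3,3) = 115.
The remaining cell in main diagonal is (2,2) = 590 − 457 = 133.
Using row 2: 100 + 133 + 91 + 142 + ? → (2,4) = 590 − 466 = 124.
From column 4, 590 − (124 + 148 + 97 + 136) gives (1,4) = 85.
Anti-diagonal needs 590; the known cells sum to 472, so (1,5) = 118.
Row 1: 151 + 127 + 85 + 118 + ? = 590, so (1,2) = 109.
Column 2: 109 + 133 + 121 + 145 + ? = 590, so (3,2) = 82.
Using column 5: 118 + 142 + 130 + 94 + ? → (3,5) = 590 − 484 = 106.

151 109 127 85 118 / 100 133 91 124 142 / 139 82 115 148 106 / 88 121 154 97 130 / 112 145 103 136 94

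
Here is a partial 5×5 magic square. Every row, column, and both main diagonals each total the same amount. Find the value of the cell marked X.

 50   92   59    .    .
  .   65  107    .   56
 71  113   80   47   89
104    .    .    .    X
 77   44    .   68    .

Row 3 is complete and sums to 400; that is the magic constant.
From column 1, 400 − (50 + 71 + 104 + 77) gives (2,1) = 98.
Column 2 needs 400; the known cells sum to 314, so (4,2) = 86.
Row 2 must total 400; the given cells sum to 326, so (2,4) = 74.
Anti-diagonal must total 400; the given cells sum to 317, so (1,5) = 83.
The remaining cell in row 1 is (1,4) = 400 − 284 = 116.
Column 4: 116 + 74 + 47 + 68 + ? = 400, so (4,4) = 95.
Main diagonal: 50 + 65 + 80 + 95 + ? = 400, so (5,5) = 110.
Row 5 must total 400; the given cells sum to 299, so (5,3) = 101.
Using column 3: 59 + 107 + 80 + 101 + ? → (4,3) = 400 − 347 = 53.
Using column 5: 83 + 56 + 89 + 110 + ? → (4,5) = 400 − 338 = 62.

62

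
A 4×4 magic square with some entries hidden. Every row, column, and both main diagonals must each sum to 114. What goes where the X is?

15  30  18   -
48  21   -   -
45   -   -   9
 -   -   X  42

27

Row 1 must total 114; the given cells sum to 63, so (1,4) = 51.
Column 1 needs 114; the known cells sum to 108, so (4,1) = 6.
Column 4 must total 114; the given cells sum to 102, so (2,4) = 12.
Using main diagonal: 15 + 21 + 42 + ? → (3,3) = 114 − 78 = 36.
Row 2 needs 114; the known cells sum to 81, so (2,3) = 33.
From row 3, 114 − (45 + 36 + 9) gives (3,2) = 24.
Using column 2: 30 + 21 + 24 + ? → (4,2) = 114 − 75 = 39.
Using column 3: 18 + 33 + 36 + ? → (4,3) = 114 − 87 = 27.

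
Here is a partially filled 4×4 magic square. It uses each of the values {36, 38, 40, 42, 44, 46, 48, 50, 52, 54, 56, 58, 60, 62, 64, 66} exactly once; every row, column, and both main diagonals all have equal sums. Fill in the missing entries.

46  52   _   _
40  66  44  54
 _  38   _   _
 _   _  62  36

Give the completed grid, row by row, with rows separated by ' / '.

46 52 42 64 / 40 66 44 54 / 60 38 56 50 / 58 48 62 36

The 16 entries sum to 816, so each line sums to 816/4 = 204.
The remaining cell in column 2 is (4,2) = 204 − 156 = 48.
Main diagonal needs 204; the known cells sum to 148, so (3,3) = 56.
Row 4 must total 204; the given cells sum to 146, so (4,1) = 58.
From column 1, 204 − (46 + 40 + 58) gives (3,1) = 60.
Using column 3: 44 + 56 + 62 + ? → (1,3) = 204 − 162 = 42.
Using anti-diagonal: 44 + 38 + 58 + ? → (1,4) = 204 − 140 = 64.
Row 3 needs 204; the known cells sum to 154, so (3,4) = 50.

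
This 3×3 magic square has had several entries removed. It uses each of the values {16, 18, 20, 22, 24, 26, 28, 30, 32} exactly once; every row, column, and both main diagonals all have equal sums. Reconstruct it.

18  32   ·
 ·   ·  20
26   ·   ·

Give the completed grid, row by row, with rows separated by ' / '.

18 32 22 / 28 24 20 / 26 16 30

The 9 entries sum to 216, so each line sums to 216/3 = 72.
From row 1, 72 − (18 + 32) gives (1,3) = 22.
Column 1 needs 72; the known cells sum to 44, so (2,1) = 28.
The remaining cell in column 3 is (3,3) = 72 − 42 = 30.
Main diagonal must total 72; the given cells sum to 48, so (2,2) = 24.
Row 3: 26 + 30 + ? = 72, so (3,2) = 16.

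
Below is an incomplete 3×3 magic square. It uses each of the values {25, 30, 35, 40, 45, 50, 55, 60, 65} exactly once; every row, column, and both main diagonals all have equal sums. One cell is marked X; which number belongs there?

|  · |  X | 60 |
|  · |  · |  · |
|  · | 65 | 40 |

25

The 9 entries sum to 405, so each line sums to 405/3 = 135.
Row 3 needs 135; the known cells sum to 105, so (3,1) = 30.
Using column 3: 60 + 40 + ? → (2,3) = 135 − 100 = 35.
The remaining cell in anti-diagonal is (2,2) = 135 − 90 = 45.
Row 2 needs 135; the known cells sum to 80, so (2,1) = 55.
Using column 1: 55 + 30 + ? → (1,1) = 135 − 85 = 50.
From column 2, 135 − (45 + 65) gives (1,2) = 25.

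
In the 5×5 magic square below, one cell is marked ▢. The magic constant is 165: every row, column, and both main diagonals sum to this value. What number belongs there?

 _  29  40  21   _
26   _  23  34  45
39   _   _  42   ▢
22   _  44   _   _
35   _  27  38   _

The remaining cell in row 2 is (2,2) = 165 − 128 = 37.
Column 1 must total 165; the given cells sum to 122, so (1,1) = 43.
Using column 3: 40 + 23 + 44 + 27 + ? → (3,3) = 165 − 134 = 31.
Using column 4: 21 + 34 + 42 + 38 + ? → (4,4) = 165 − 135 = 30.
Main diagonal: 43 + 37 + 31 + 30 + ? = 165, so (5,5) = 24.
From row 1, 165 − (43 + 29 + 40 + 21) gives (1,5) = 32.
Using row 5: 35 + 27 + 38 + 24 + ? → (5,2) = 165 − 124 = 41.
Anti-diagonal needs 165; the known cells sum to 132, so (4,2) = 33.
Row 4 must total 165; the given cells sum to 129, so (4,5) = 36.
The remaining cell in column 2 is (3,2) = 165 − 140 = 25.
From column 5, 165 − (32 + 45 + 36 + 24) gives (3,5) = 28.

28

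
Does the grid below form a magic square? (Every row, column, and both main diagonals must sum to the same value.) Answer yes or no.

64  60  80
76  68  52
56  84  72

Row 1: 64 + 60 + 80 = 204.
Row 2: 76 + 68 + 52 = 196.
Row 3: 56 + 84 + 72 = 212.
Column 1: 64 + 76 + 56 = 196.
Column 2: 60 + 68 + 84 = 212.
Column 3: 80 + 52 + 72 = 204.
Main diagonal: 64 + 68 + 72 = 204.
Anti-diagonal: 80 + 68 + 56 = 204.

No — main diagonal sums to 204 but row 2 sums to 196.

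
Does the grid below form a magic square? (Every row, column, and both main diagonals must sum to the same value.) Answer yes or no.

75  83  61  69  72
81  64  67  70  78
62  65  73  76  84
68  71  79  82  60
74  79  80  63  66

No — row 3 sums to 360 but column 2 sums to 362.

Row 1: 75 + 83 + 61 + 69 + 72 = 360.
Row 2: 81 + 64 + 67 + 70 + 78 = 360.
Row 3: 62 + 65 + 73 + 76 + 84 = 360.
Row 4: 68 + 71 + 79 + 82 + 60 = 360.
Row 5: 74 + 79 + 80 + 63 + 66 = 362.
Column 1: 75 + 81 + 62 + 68 + 74 = 360.
Column 2: 83 + 64 + 65 + 71 + 79 = 362.
Column 3: 61 + 67 + 73 + 79 + 80 = 360.
Column 4: 69 + 70 + 76 + 82 + 63 = 360.
Column 5: 72 + 78 + 84 + 60 + 66 = 360.
Main diagonal: 75 + 64 + 73 + 82 + 66 = 360.
Anti-diagonal: 72 + 70 + 73 + 71 + 74 = 360.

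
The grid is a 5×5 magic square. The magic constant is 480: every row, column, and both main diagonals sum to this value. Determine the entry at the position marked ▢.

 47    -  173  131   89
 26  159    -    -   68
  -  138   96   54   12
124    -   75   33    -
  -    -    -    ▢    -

152

Row 1: 47 + 173 + 131 + 89 + ? = 480, so (1,2) = 40.
Row 3 must total 480; the given cells sum to 300, so (3,1) = 180.
Column 1: 47 + 26 + 180 + 124 + ? = 480, so (5,1) = 103.
Main diagonal needs 480; the known cells sum to 335, so (5,5) = 145.
The remaining cell in column 5 is (4,5) = 480 − 314 = 166.
Using row 4: 124 + 75 + 33 + 166 + ? → (4,2) = 480 − 398 = 82.
Column 2 needs 480; the known cells sum to 419, so (5,2) = 61.
Anti-diagonal must total 480; the given cells sum to 370, so (2,4) = 110.
Row 2 must total 480; the given cells sum to 363, so (2,3) = 117.
The remaining cell in column 3 is (5,3) = 480 − 461 = 19.
The remaining cell in column 4 is (5,4) = 480 − 328 = 152.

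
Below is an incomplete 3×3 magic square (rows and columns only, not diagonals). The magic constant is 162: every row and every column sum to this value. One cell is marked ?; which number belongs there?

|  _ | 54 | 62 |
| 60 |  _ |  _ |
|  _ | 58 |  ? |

48

The remaining cell in row 1 is (1,1) = 162 − 116 = 46.
Column 1 must total 162; the given cells sum to 106, so (3,1) = 56.
The remaining cell in column 2 is (2,2) = 162 − 112 = 50.
Row 2: 60 + 50 + ? = 162, so (2,3) = 52.
Row 3: 56 + 58 + ? = 162, so (3,3) = 48.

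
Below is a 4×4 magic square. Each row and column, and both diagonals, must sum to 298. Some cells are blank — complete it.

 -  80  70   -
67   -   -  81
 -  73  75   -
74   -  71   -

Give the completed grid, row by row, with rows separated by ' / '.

79 80 70 69 / 67 68 82 81 / 78 73 75 72 / 74 77 71 76

Using column 3: 70 + 75 + 71 + ? → (2,3) = 298 − 216 = 82.
Using anti-diagonal: 82 + 73 + 74 + ? → (1,4) = 298 − 229 = 69.
Row 1 needs 298; the known cells sum to 219, so (1,1) = 79.
The remaining cell in row 2 is (2,2) = 298 − 230 = 68.
Column 1: 79 + 67 + 74 + ? = 298, so (3,1) = 78.
Column 2 must total 298; the given cells sum to 221, so (4,2) = 77.
The remaining cell in main diagonal is (4,4) = 298 − 222 = 76.
From row 3, 298 − (78 + 73 + 75) gives (3,4) = 72.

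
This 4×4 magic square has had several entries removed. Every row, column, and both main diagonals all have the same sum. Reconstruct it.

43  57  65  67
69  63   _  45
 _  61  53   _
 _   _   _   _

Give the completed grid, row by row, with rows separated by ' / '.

43 57 65 67 / 69 63 55 45 / 71 61 53 47 / 49 51 59 73

Row 1 is already complete: 43 + 57 + 65 + 67 = 232, so that is the magic constant.
Row 2 must total 232; the given cells sum to 177, so (2,3) = 55.
From column 2, 232 − (57 + 63 + 61) gives (4,2) = 51.
Column 3 must total 232; the given cells sum to 173, so (4,3) = 59.
Using main diagonal: 43 + 63 + 53 + ? → (4,4) = 232 − 159 = 73.
The remaining cell in anti-diagonal is (4,1) = 232 − 183 = 49.
The remaining cell in column 1 is (3,1) = 232 − 161 = 71.
Column 4 must total 232; the given cells sum to 185, so (3,4) = 47.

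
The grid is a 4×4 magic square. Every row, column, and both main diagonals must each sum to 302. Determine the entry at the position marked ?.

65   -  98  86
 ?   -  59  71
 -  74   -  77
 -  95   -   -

92

Row 1 needs 302; the known cells sum to 249, so (1,2) = 53.
From column 2, 302 − (53 + 74 + 95) gives (2,2) = 80.
The remaining cell in column 4 is (4,4) = 302 − 234 = 68.
Main diagonal needs 302; the known cells sum to 213, so (3,3) = 89.
Using anti-diagonal: 86 + 59 + 74 + ? → (4,1) = 302 − 219 = 83.
Row 2 must total 302; the given cells sum to 210, so (2,1) = 92.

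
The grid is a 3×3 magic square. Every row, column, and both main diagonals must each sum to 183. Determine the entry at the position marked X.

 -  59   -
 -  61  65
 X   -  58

62

From row 2, 183 − (61 + 65) gives (2,1) = 57.
Column 2 must total 183; the given cells sum to 120, so (3,2) = 63.
Using column 3: 65 + 58 + ? → (1,3) = 183 − 123 = 60.
Using main diagonal: 61 + 58 + ? → (1,1) = 183 − 119 = 64.
Using anti-diagonal: 60 + 61 + ? → (3,1) = 183 − 121 = 62.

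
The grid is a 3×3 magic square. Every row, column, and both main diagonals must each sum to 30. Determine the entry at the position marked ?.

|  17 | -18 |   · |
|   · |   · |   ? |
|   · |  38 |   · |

-4

Using row 1: 17 + (-18) + ? → (1,3) = 30 − (-1) = 31.
Column 2 must total 30; the given cells sum to 20, so (2,2) = 10.
From main diagonal, 30 − (17 + 10) gives (3,3) = 3.
From anti-diagonal, 30 − (31 + 10) gives (3,1) = -11.
Column 1 needs 30; the known cells sum to 6, so (2,1) = 24.
Column 3 must total 30; the given cells sum to 34, so (2,3) = -4.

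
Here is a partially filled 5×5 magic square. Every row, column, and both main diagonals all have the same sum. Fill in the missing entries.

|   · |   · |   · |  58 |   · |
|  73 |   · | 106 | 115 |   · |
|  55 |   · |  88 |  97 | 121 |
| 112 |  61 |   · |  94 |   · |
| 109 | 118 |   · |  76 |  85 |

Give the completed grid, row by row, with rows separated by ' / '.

91 100 124 58 67 / 73 82 106 115 64 / 55 79 88 97 121 / 112 61 70 94 103 / 109 118 52 76 85

Column 4 is already complete: 58 + 115 + 97 + 94 + 76 = 440, so that is the magic constant.
Using row 3: 55 + 88 + 97 + 121 + ? → (3,2) = 440 − 361 = 79.
The remaining cell in row 5 is (5,3) = 440 − 388 = 52.
Column 1 needs 440; the known cells sum to 349, so (1,1) = 91.
The remaining cell in main diagonal is (2,2) = 440 − 358 = 82.
Anti-diagonal needs 440; the known cells sum to 373, so (1,5) = 67.
Row 2 needs 440; the known cells sum to 376, so (2,5) = 64.
Using column 2: 82 + 79 + 61 + 118 + ? → (1,2) = 440 − 340 = 100.
Using column 5: 67 + 64 + 121 + 85 + ? → (4,5) = 440 − 337 = 103.
Row 1 must total 440; the given cells sum to 316, so (1,3) = 124.
The remaining cell in row 4 is (4,3) = 440 − 370 = 70.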